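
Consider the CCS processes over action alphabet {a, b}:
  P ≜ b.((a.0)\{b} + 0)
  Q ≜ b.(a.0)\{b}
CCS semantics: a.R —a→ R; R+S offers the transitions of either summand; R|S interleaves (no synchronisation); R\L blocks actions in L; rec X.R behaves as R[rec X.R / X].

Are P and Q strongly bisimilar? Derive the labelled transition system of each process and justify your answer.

YES

LTS(P): 3 reachable states
  u0 = b.((a.0)\{b} + 0) ⊢ —b→ u1
  u1 = (a.0)\{b} + 0 ⊢ —a→ u2
  u2 = 0\{b} ⊢ ·
LTS(Q): 3 reachable states
  v0 = b.(a.0)\{b} ⊢ —b→ v1
  v1 = (a.0)\{b} ⊢ —a→ v2
  v2 = 0\{b} ⊢ ·
Bisimilarity quotient blocks:
  B0 = {u0, v0}
  B1 = {u1, v1}
  B2 = {u2, v2}
u0 ∈ B0, v0 ∈ B0 → same block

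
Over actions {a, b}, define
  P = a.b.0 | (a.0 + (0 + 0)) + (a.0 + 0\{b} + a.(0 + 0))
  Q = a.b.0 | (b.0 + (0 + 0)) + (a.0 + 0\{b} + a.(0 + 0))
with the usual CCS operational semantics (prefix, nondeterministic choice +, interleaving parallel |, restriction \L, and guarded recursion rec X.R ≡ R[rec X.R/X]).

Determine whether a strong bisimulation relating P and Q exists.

LTS(P): 8 reachable states
  m0 = a.b.0 | (a.0 + (0 + 0)) + (a.0 + 0\{b} + a.(0 + 0)) ⊢ --a--▸ m1, --a--▸ m2, --a--▸ m3, --a--▸ m4
  m1 = 0 ⊢ ∅
  m2 = 0 + 0 ⊢ ∅
  m3 = a.b.0 | 0 ⊢ --a--▸ m5
  m4 = b.0 | (a.0 + (0 + 0)) ⊢ --a--▸ m5, --b--▸ m6
  m5 = b.0 | 0 ⊢ --b--▸ m7
  m6 = 0 | (a.0 + (0 + 0)) ⊢ --a--▸ m7
  m7 = 0 | 0 ⊢ ∅
LTS(Q): 8 reachable states
  n0 = a.b.0 | (b.0 + (0 + 0)) + (a.0 + 0\{b} + a.(0 + 0)) ⊢ --a--▸ n1, --a--▸ n2, --a--▸ n3, --b--▸ n4
  n1 = 0 ⊢ ∅
  n2 = 0 + 0 ⊢ ∅
  n3 = b.0 | (b.0 + (0 + 0)) ⊢ --b--▸ n5, --b--▸ n6
  n4 = a.b.0 | 0 ⊢ --a--▸ n6
  n5 = 0 | (b.0 + (0 + 0)) ⊢ --b--▸ n7
  n6 = b.0 | 0 ⊢ --b--▸ n7
  n7 = 0 | 0 ⊢ ∅
Partition-refinement fixed point:
  B0 = {m0}
  B1 = {m1, m2, m7, n1, n2, n7}
  B2 = {m3, n4}
  B3 = {m5, n5, n6}
  B4 = {m4}
  B5 = {m6}
  B6 = {n0}
  B7 = {n3}
m0 ∈ B0, n0 ∈ B6 → different blocks

not bisimilar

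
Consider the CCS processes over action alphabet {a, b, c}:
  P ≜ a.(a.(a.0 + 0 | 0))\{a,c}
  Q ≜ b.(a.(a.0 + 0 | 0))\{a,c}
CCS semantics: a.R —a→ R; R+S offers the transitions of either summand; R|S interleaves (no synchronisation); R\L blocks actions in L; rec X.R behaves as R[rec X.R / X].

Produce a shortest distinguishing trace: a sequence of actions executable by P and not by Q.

LTS(P): 2 reachable states
  m0 = a.(a.(a.0 + 0 | 0))\{a,c} ⊢ --a--▸ m1
  m1 = (a.(a.0 + 0 | 0))\{a,c} ⊢ ∅
LTS(Q): 2 reachable states
  n0 = b.(a.(a.0 + 0 | 0))\{a,c} ⊢ --b--▸ n1
  n1 = (a.(a.0 + 0 | 0))\{a,c} ⊢ ∅
Executing a from P (initial set {m0}):
  after a @ step 1: {m1}
  ✓ P
Executing a from Q (initial set {n0}):
  after a @ step 1: ∅ (Q stuck)

a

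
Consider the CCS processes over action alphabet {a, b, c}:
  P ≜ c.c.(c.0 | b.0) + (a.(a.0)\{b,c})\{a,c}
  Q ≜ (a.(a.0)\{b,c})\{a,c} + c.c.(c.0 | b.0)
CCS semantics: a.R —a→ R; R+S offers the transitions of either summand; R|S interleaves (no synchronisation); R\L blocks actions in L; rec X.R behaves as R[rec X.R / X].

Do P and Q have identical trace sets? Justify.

trace-equivalent

LTS(P): 6 reachable states
  u0 = c.c.(c.0 | b.0) + (a.(a.0)\{b,c})\{a,c} ⊢ =c=> u1
  u1 = c.(c.0 | b.0) ⊢ =c=> u2
  u2 = c.0 | b.0 ⊢ =b=> u3, =c=> u4
  u3 = c.0 | 0 ⊢ =c=> u5
  u4 = 0 | b.0 ⊢ =b=> u5
  u5 = 0 | 0 ⊢ (no moves)
LTS(Q): 6 reachable states
  v0 = (a.(a.0)\{b,c})\{a,c} + c.c.(c.0 | b.0) ⊢ =c=> v1
  v1 = c.(c.0 | b.0) ⊢ =c=> v2
  v2 = c.0 | b.0 ⊢ =b=> v3, =c=> v4
  v3 = c.0 | 0 ⊢ =c=> v5
  v4 = 0 | b.0 ⊢ =b=> v5
  v5 = 0 | 0 ⊢ (no moves)
Partition-refinement fixed point:
  B0 = {u0, v0}
  B1 = {u1, v1}
  B2 = {u2, v2}
  B3 = {u4, v4}
  B4 = {u5, v5}
  B5 = {u3, v3}
u0 ∈ B0, v0 ∈ B0 → same block
Bisimilar ⇒ trace-equivalent.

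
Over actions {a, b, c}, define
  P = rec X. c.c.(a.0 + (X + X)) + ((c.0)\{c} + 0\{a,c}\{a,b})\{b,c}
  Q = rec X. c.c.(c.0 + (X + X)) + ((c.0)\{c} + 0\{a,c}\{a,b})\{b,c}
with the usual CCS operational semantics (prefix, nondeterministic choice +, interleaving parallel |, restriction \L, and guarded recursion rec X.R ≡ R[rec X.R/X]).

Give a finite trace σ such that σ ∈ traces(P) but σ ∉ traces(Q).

P's transition system — 4 states:
  u0 = rec X. c.c.(a.0 + (X + X)) + ((c.0)\{c} + 0\{a,c}\{a,b})\{b,c} :: -c-> u1
  u1 = c.(a.0 + ((rec X. c.c.(a.0 + (X + X)) + ((c.0)\{c} + 0\{a,c}\{a,b})\{b,c}) + (rec X. c.c.(a.0 + (X + X)) + ((c.0)\{c} + 0\{a,c}\{a,b})\{b,c}))) :: -c-> u2
  u2 = a.0 + ((rec X. c.c.(a.0 + (X + X)) + ((c.0)\{c} + 0\{a,c}\{a,b})\{b,c}) + (rec X. c.c.(a.0 + (X + X)) + ((c.0)\{c} + 0\{a,c}\{a,b})\{b,c})) :: -a-> u3, -c-> u1
  u3 = 0 :: ·
Q's transition system — 4 states:
  v0 = rec X. c.c.(c.0 + (X + X)) + ((c.0)\{c} + 0\{a,c}\{a,b})\{b,c} :: -c-> v1
  v1 = c.(c.0 + ((rec X. c.c.(c.0 + (X + X)) + ((c.0)\{c} + 0\{a,c}\{a,b})\{b,c}) + (rec X. c.c.(c.0 + (X + X)) + ((c.0)\{c} + 0\{a,c}\{a,b})\{b,c}))) :: -c-> v2
  v2 = c.0 + ((rec X. c.c.(c.0 + (X + X)) + ((c.0)\{c} + 0\{a,c}\{a,b})\{b,c}) + (rec X. c.c.(c.0 + (X + X)) + ((c.0)\{c} + 0\{a,c}\{a,b})\{b,c})) :: -c-> v1, -c-> v3
  v3 = 0 :: ·
Trace ⟨cca⟩ through P, begin at {u0}:
  [1] c ⇒ {u1}
  [2] c ⇒ {u2}
  [3] a ⇒ {u3}
  P completes σ.
Trace ⟨cca⟩ through Q, begin at {v0}:
  [1] c ⇒ {v1}
  [2] c ⇒ {v2}
  [3] a ⇒ no successor for Q

cca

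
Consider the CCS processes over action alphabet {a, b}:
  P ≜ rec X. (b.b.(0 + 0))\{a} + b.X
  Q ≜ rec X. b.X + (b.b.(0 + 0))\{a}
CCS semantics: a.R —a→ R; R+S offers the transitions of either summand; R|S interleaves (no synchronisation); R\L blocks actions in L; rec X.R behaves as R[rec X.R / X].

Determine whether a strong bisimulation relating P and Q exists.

bisimilar

Reachable graph of P (3 states):
  s0 = rec X. (b.b.(0 + 0))\{a} + b.X has moves -b-> s0, -b-> s1
  s1 = (b.(0 + 0))\{a} has moves -b-> s2
  s2 = (0 + 0)\{a} has moves (no moves)
Reachable graph of Q (3 states):
  t0 = rec X. b.X + (b.b.(0 + 0))\{a} has moves -b-> t0, -b-> t1
  t1 = (b.(0 + 0))\{a} has moves -b-> t2
  t2 = (0 + 0)\{a} has moves (no moves)
Bisimilarity quotient blocks:
  B0 = {s0, t0}
  B1 = {s1, t1}
  B2 = {s2, t2}
s0 ∈ B0, t0 ∈ B0 → same block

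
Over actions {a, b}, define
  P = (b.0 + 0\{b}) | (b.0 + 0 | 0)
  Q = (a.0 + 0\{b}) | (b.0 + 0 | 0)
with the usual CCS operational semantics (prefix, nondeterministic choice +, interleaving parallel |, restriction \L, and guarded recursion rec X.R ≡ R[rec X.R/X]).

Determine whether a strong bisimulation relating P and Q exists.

not bisimilar

Reachable graph of P (4 states):
  u0 = (b.0 + 0\{b}) | (b.0 + 0 | 0) :: =b=> u1, =b=> u2
  u1 = (b.0 + 0\{b}) | 0 :: =b=> u3
  u2 = 0 | (b.0 + 0 | 0) :: =b=> u3
  u3 = 0 | 0 :: ∅
Reachable graph of Q (4 states):
  v0 = (a.0 + 0\{b}) | (b.0 + 0 | 0) :: =a=> v1, =b=> v2
  v1 = 0 | (b.0 + 0 | 0) :: =b=> v3
  v2 = (a.0 + 0\{b}) | 0 :: =a=> v3
  v3 = 0 | 0 :: ∅
Coarsest stable partition (strong bisimilarity classes):
  B0 = {u0}
  B1 = {u1, u2, v1}
  B2 = {u3, v3}
  B3 = {v0}
  B4 = {v2}
u0 ∈ B0, v0 ∈ B3 → different blocks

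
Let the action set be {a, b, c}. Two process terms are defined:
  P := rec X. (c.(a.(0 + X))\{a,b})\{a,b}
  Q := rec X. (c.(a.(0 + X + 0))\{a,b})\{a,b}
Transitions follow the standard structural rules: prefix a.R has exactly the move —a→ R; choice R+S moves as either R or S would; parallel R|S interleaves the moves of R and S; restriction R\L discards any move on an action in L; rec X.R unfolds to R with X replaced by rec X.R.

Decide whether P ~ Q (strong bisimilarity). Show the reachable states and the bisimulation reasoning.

Reachable graph of P (2 states):
  u0 = rec X. (c.(a.(0 + X))\{a,b})\{a,b} :: --c--▸ u1
  u1 = (a.(0 + (rec X. (c.(a.(0 + X))\{a,b})\{a,b})))\{a,b}\{a,b} :: deadlocked
Reachable graph of Q (2 states):
  v0 = rec X. (c.(a.(0 + X + 0))\{a,b})\{a,b} :: --c--▸ v1
  v1 = (a.(0 + (rec X. (c.(a.(0 + X + 0))\{a,b})\{a,b}) + 0))\{a,b}\{a,b} :: deadlocked
Coarsest stable partition (strong bisimilarity classes):
  B0 = {u0, v0}
  B1 = {u1, v1}
u0 ∈ B0, v0 ∈ B0 → same block

P ~ Q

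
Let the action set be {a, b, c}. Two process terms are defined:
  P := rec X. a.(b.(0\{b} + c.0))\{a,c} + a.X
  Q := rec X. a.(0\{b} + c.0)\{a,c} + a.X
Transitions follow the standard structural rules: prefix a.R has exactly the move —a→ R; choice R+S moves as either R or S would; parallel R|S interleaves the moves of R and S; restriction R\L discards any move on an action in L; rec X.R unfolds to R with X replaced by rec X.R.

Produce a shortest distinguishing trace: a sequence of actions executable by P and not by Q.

P's transition system — 3 states:
  s0 = rec X. a.(b.(0\{b} + c.0))\{a,c} + a.X | -a-> s0, -a-> s1
  s1 = (b.(0\{b} + c.0))\{a,c} | -b-> s2
  s2 = (0\{b} + c.0)\{a,c} | (no moves)
Q's transition system — 2 states:
  t0 = rec X. a.(0\{b} + c.0)\{a,c} + a.X | -a-> t0, -a-> t1
  t1 = (0\{b} + c.0)\{a,c} | (no moves)
Executing ab from P (initial set {s0}):
  [1] a ⇒ {s0, s1}
  [2] b ⇒ {s2}
  — P admits the full trace.
Executing ab from Q (initial set {t0}):
  [1] a ⇒ {t0, t1}
  [2] b ⇒ ∅ (Q stuck)

ab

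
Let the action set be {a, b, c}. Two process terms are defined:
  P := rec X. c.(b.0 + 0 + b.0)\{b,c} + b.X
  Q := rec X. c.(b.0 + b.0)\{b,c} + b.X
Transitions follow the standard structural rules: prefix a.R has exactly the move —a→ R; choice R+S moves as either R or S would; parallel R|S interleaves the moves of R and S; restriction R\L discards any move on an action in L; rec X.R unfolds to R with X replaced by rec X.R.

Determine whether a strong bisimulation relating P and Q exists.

Reachable graph of P (2 states):
  m0 = rec X. c.(b.0 + 0 + b.0)\{b,c} + b.X :: -b-> m0, -c-> m1
  m1 = (b.0 + 0 + b.0)\{b,c} :: ·
Reachable graph of Q (2 states):
  n0 = rec X. c.(b.0 + b.0)\{b,c} + b.X :: -b-> n0, -c-> n1
  n1 = (b.0 + b.0)\{b,c} :: ·
Coarsest stable partition (strong bisimilarity classes):
  B0 = {m0, n0}
  B1 = {m1, n1}
m0 ∈ B0, n0 ∈ B0 → same block

YES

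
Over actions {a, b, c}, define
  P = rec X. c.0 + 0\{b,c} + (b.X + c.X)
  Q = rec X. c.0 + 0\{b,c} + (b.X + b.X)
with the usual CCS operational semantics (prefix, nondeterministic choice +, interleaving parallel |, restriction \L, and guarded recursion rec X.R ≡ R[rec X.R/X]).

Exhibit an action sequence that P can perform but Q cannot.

P's transition system — 2 states:
  p0 = rec X. c.0 + 0\{b,c} + (b.X + c.X) ⊢ ··b··> p0, ··c··> p0, ··c··> p1
  p1 = 0 ⊢ stopped
Q's transition system — 2 states:
  q0 = rec X. c.0 + 0\{b,c} + (b.X + b.X) ⊢ ··b··> q0, ··c··> q1
  q1 = 0 ⊢ stopped
Trace ⟨cb⟩ through P, begin at {p0}:
  [1] c ⇒ {p0, p1}
  [2] b ⇒ {p0}
  P completes σ.
Trace ⟨cb⟩ through Q, begin at {q0}:
  [1] c ⇒ {q1}
  [2] b ⇒ ∅ (Q stuck)

cb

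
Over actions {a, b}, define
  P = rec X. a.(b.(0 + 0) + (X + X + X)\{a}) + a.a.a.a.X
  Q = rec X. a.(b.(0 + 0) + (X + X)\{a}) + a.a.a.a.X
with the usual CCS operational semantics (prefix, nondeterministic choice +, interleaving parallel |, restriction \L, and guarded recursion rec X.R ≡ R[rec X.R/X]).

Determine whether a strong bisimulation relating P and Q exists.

Reachable graph of P (6 states):
  p0 = rec X. a.(b.(0 + 0) + (X + X + X)\{a}) + a.a.a.a.X ⊢ —a→ p1, —a→ p2
  p1 = a.a.a.(rec X. a.(b.(0 + 0) + (X + X + X)\{a}) + a.a.a.a.X) ⊢ —a→ p3
  p2 = b.(0 + 0) + ((rec X. a.(b.(0 + 0) + (X + X + X)\{a}) + a.a.a.a.X) + (rec X. a.(b.(0 + 0) + (X + X + X)\{a}) + a.a.a.a.X) + (rec X. a.(b.(0 + 0) + (X + X + X)\{a}) + a.a.a.a.X))\{a} ⊢ —b→ p4
  p3 = a.a.(rec X. a.(b.(0 + 0) + (X + X + X)\{a}) + a.a.a.a.X) ⊢ —a→ p5
  p4 = 0 + 0 ⊢ stopped
  p5 = a.(rec X. a.(b.(0 + 0) + (X + X + X)\{a}) + a.a.a.a.X) ⊢ —a→ p0
Reachable graph of Q (6 states):
  q0 = rec X. a.(b.(0 + 0) + (X + X)\{a}) + a.a.a.a.X ⊢ —a→ q1, —a→ q2
  q1 = a.a.a.(rec X. a.(b.(0 + 0) + (X + X)\{a}) + a.a.a.a.X) ⊢ —a→ q3
  q2 = b.(0 + 0) + ((rec X. a.(b.(0 + 0) + (X + X)\{a}) + a.a.a.a.X) + (rec X. a.(b.(0 + 0) + (X + X)\{a}) + a.a.a.a.X))\{a} ⊢ —b→ q4
  q3 = a.a.(rec X. a.(b.(0 + 0) + (X + X)\{a}) + a.a.a.a.X) ⊢ —a→ q5
  q4 = 0 + 0 ⊢ stopped
  q5 = a.(rec X. a.(b.(0 + 0) + (X + X)\{a}) + a.a.a.a.X) ⊢ —a→ q0
Bisimilarity quotient blocks:
  B0 = {p0, q0}
  B1 = {p1, q1}
  B2 = {p3, q3}
  B3 = {p5, q5}
  B4 = {p2, q2}
  B5 = {p4, q4}
p0 ∈ B0, q0 ∈ B0 → same block

bisimilar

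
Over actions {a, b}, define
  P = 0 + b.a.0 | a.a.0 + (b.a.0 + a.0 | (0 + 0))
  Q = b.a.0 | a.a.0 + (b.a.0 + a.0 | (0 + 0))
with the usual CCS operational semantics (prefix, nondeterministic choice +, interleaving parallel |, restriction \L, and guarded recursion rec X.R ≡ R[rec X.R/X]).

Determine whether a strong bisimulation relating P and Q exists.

P ~ Q

Reachable graph of P (12 states):
  p0 = 0 + b.a.0 | a.a.0 + (b.a.0 + a.0 | (0 + 0)) → -a-> p1, -a-> p2, -b-> p3, -b-> p4
  p1 = 0 | (0 + 0) → ·
  p2 = b.a.0 | a.0 → -a-> p5, -b-> p6
  p3 = a.0 → -a-> p7
  p4 = a.0 | a.a.0 → -a-> p6, -a-> p8
  p5 = b.a.0 | 0 → -b-> p9
  p6 = a.0 | a.0 → -a-> p10, -a-> p9
  p7 = 0 → ·
  p8 = 0 | a.a.0 → -a-> p10
  p9 = a.0 | 0 → -a-> p11
  p10 = 0 | a.0 → -a-> p11
  p11 = 0 | 0 → ·
Reachable graph of Q (12 states):
  q0 = b.a.0 | a.a.0 + (b.a.0 + a.0 | (0 + 0)) → -a-> q1, -a-> q2, -b-> q3, -b-> q4
  q1 = 0 | (0 + 0) → ·
  q2 = b.a.0 | a.0 → -a-> q5, -b-> q6
  q3 = a.0 → -a-> q7
  q4 = a.0 | a.a.0 → -a-> q6, -a-> q8
  q5 = b.a.0 | 0 → -b-> q9
  q6 = a.0 | a.0 → -a-> q10, -a-> q9
  q7 = 0 → ·
  q8 = 0 | a.a.0 → -a-> q10
  q9 = a.0 | 0 → -a-> q11
  q10 = 0 | a.0 → -a-> q11
  q11 = 0 | 0 → ·
Coarsest stable partition (strong bisimilarity classes):
  B0 = {p0, q0}
  B1 = {p2, q2}
  B2 = {p6, p8, q6, q8}
  B3 = {p10, p3, p9, q10, q3, q9}
  B4 = {p1, p11, p7, q1, q11, q7}
  B5 = {p5, q5}
  B6 = {p4, q4}
p0 ∈ B0, q0 ∈ B0 → same block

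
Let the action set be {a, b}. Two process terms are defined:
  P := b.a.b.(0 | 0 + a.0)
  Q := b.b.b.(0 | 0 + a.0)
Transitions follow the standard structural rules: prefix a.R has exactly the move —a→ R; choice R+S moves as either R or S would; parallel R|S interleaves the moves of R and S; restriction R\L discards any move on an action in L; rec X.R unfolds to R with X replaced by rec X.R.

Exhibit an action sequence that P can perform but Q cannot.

ba

P's transition system — 5 states:
  p0 = b.a.b.(0 | 0 + a.0) → —b→ p1
  p1 = a.b.(0 | 0 + a.0) → —a→ p2
  p2 = b.(0 | 0 + a.0) → —b→ p3
  p3 = 0 | 0 + a.0 → —a→ p4
  p4 = 0 → ∅
Q's transition system — 5 states:
  q0 = b.b.b.(0 | 0 + a.0) → —b→ q1
  q1 = b.b.(0 | 0 + a.0) → —b→ q2
  q2 = b.(0 | 0 + a.0) → —b→ q3
  q3 = 0 | 0 + a.0 → —a→ q4
  q4 = 0 → ∅
Trace ⟨ba⟩ through P, begin at {p0}:
  after b @ step 1: {p1}
  after a @ step 2: {p2}
  — P admits the full trace.
Trace ⟨ba⟩ through Q, begin at {q0}:
  after b @ step 1: {q1}
  after a @ step 2: ∅ (Q stuck)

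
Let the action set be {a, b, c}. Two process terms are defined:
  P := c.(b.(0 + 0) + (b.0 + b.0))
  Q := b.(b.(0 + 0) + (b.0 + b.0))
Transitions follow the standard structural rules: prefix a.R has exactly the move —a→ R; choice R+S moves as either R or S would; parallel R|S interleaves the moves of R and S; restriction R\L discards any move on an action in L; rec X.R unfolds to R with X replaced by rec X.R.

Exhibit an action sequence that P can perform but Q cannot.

c

P's transition system — 4 states:
  p0 = c.(b.(0 + 0) + (b.0 + b.0)) → ··c··> p1
  p1 = b.(0 + 0) + (b.0 + b.0) → ··b··> p2, ··b··> p3
  p2 = 0 → ·
  p3 = 0 + 0 → ·
Q's transition system — 4 states:
  q0 = b.(b.(0 + 0) + (b.0 + b.0)) → ··b··> q1
  q1 = b.(0 + 0) + (b.0 + b.0) → ··b··> q2, ··b··> q3
  q2 = 0 → ·
  q3 = 0 + 0 → ·
Run σ = ⟨c⟩ on P: start {p0}
  step 1 (c): {p1}
  P completes σ.
Run σ = ⟨c⟩ on Q: start {q0}
  step 1 (c): no successor for Q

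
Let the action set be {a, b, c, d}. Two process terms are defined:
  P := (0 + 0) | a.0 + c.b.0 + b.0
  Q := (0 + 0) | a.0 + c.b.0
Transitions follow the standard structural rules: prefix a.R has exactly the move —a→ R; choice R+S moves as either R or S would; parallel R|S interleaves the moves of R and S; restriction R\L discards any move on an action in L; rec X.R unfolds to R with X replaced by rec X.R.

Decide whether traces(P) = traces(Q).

P's transition system — 4 states:
  s0 = (0 + 0) | a.0 + c.b.0 + b.0 :: --a--▸ s1, --b--▸ s2, --c--▸ s3
  s1 = (0 + 0) | 0 :: ·
  s2 = 0 :: ·
  s3 = b.0 :: --b--▸ s2
Q's transition system — 4 states:
  t0 = (0 + 0) | a.0 + c.b.0 :: --a--▸ t1, --c--▸ t2
  t1 = (0 + 0) | 0 :: ·
  t2 = b.0 :: --b--▸ t3
  t3 = 0 :: ·
Trace ⟨b⟩ through P, begin at {s0}:
  after b @ step 1: {s2}
  — P admits the full trace.
Trace ⟨b⟩ through Q, begin at {t0}:
  after b @ step 1: no successor for Q

trace-distinct — witness ⟨b⟩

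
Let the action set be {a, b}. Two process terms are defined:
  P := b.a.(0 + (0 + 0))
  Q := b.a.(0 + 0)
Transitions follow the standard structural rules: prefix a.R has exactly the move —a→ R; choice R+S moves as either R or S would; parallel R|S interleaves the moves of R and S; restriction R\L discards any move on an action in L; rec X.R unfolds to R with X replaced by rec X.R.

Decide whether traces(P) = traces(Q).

trace-equivalent

Reachable graph of P (3 states):
  u0 = b.a.(0 + (0 + 0)) ⊢ —b→ u1
  u1 = a.(0 + (0 + 0)) ⊢ —a→ u2
  u2 = 0 + (0 + 0) ⊢ ·
Reachable graph of Q (3 states):
  v0 = b.a.(0 + 0) ⊢ —b→ v1
  v1 = a.(0 + 0) ⊢ —a→ v2
  v2 = 0 + 0 ⊢ ·
Coarsest stable partition (strong bisimilarity classes):
  B0 = {u0, v0}
  B1 = {u1, v1}
  B2 = {u2, v2}
u0 ∈ B0, v0 ∈ B0 → same block
Bisimilar ⇒ trace-equivalent.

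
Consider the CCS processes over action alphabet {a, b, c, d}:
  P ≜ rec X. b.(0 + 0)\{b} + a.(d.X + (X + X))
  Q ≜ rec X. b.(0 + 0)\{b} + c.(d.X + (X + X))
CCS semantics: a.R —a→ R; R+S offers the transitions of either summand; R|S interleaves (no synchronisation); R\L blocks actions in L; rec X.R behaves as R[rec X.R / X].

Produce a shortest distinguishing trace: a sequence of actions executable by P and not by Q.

LTS(P): 3 reachable states
  m0 = rec X. b.(0 + 0)\{b} + a.(d.X + (X + X)) → —a→ m1, —b→ m2
  m1 = d.(rec X. b.(0 + 0)\{b} + a.(d.X + (X + X))) + ((rec X. b.(0 + 0)\{b} + a.(d.X + (X + X))) + (rec X. b.(0 + 0)\{b} + a.(d.X + (X + X)))) → —a→ m1, —b→ m2, —d→ m0
  m2 = (0 + 0)\{b} → deadlocked
LTS(Q): 3 reachable states
  n0 = rec X. b.(0 + 0)\{b} + c.(d.X + (X + X)) → —b→ n1, —c→ n2
  n1 = (0 + 0)\{b} → deadlocked
  n2 = d.(rec X. b.(0 + 0)\{b} + c.(d.X + (X + X))) + ((rec X. b.(0 + 0)\{b} + c.(d.X + (X + X))) + (rec X. b.(0 + 0)\{b} + c.(d.X + (X + X)))) → —b→ n1, —c→ n2, —d→ n0
Run σ = ⟨a⟩ on P: start {m0}
  [1] a ⇒ {m1}
  — P admits the full trace.
Run σ = ⟨a⟩ on Q: start {n0}
  [1] a ⇒ ∅  — Q cannot continue

a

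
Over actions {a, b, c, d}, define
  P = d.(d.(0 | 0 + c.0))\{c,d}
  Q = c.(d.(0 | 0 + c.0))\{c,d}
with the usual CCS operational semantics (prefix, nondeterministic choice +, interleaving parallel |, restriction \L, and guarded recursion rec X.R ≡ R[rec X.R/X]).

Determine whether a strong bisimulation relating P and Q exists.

not bisimilar

P's transition system — 2 states:
  s0 = d.(d.(0 | 0 + c.0))\{c,d} has moves ··d··> s1
  s1 = (d.(0 | 0 + c.0))\{c,d} has moves stopped
Q's transition system — 2 states:
  t0 = c.(d.(0 | 0 + c.0))\{c,d} has moves ··c··> t1
  t1 = (d.(0 | 0 + c.0))\{c,d} has moves stopped
Coarsest stable partition (strong bisimilarity classes):
  B0 = {s0}
  B1 = {s1, t1}
  B2 = {t0}
s0 ∈ B0, t0 ∈ B2 → different blocks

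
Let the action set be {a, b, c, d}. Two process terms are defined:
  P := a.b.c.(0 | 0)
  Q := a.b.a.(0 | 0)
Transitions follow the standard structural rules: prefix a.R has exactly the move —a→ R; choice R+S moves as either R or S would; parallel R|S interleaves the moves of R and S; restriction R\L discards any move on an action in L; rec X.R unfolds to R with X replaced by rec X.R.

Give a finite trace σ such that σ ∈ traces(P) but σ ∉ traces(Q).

abc

Reachable graph of P (4 states):
  s0 = a.b.c.(0 | 0) has moves -a-> s1
  s1 = b.c.(0 | 0) has moves -b-> s2
  s2 = c.(0 | 0) has moves -c-> s3
  s3 = 0 | 0 has moves ·
Reachable graph of Q (4 states):
  t0 = a.b.a.(0 | 0) has moves -a-> t1
  t1 = b.a.(0 | 0) has moves -b-> t2
  t2 = a.(0 | 0) has moves -a-> t3
  t3 = 0 | 0 has moves ·
Executing abc from P (initial set {s0}):
  [1] a ⇒ {s1}
  [2] b ⇒ {s2}
  [3] c ⇒ {s3}
  ✓ P
Executing abc from Q (initial set {t0}):
  [1] a ⇒ {t1}
  [2] b ⇒ {t2}
  [3] c ⇒ ∅  — Q cannot continue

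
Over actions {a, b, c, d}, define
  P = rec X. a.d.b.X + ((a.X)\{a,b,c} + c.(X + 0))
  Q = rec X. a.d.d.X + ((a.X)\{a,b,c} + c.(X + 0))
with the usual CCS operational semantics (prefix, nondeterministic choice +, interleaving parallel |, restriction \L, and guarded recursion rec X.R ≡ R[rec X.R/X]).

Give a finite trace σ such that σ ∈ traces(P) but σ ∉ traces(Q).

P's transition system — 4 states:
  m0 = rec X. a.d.b.X + ((a.X)\{a,b,c} + c.(X + 0)) has moves —a→ m1, —c→ m2
  m1 = d.b.(rec X. a.d.b.X + ((a.X)\{a,b,c} + c.(X + 0))) has moves —d→ m3
  m2 = (rec X. a.d.b.X + ((a.X)\{a,b,c} + c.(X + 0))) + 0 has moves —a→ m1, —c→ m2
  m3 = b.(rec X. a.d.b.X + ((a.X)\{a,b,c} + c.(X + 0))) has moves —b→ m0
Q's transition system — 4 states:
  n0 = rec X. a.d.d.X + ((a.X)\{a,b,c} + c.(X + 0)) has moves —a→ n1, —c→ n2
  n1 = d.d.(rec X. a.d.d.X + ((a.X)\{a,b,c} + c.(X + 0))) has moves —d→ n3
  n2 = (rec X. a.d.d.X + ((a.X)\{a,b,c} + c.(X + 0))) + 0 has moves —a→ n1, —c→ n2
  n3 = d.(rec X. a.d.d.X + ((a.X)\{a,b,c} + c.(X + 0))) has moves —d→ n0
Trace ⟨adb⟩ through P, begin at {m0}:
  after a @ step 1: {m1}
  after d @ step 2: {m3}
  after b @ step 3: {m0}
  — P admits the full trace.
Trace ⟨adb⟩ through Q, begin at {n0}:
  after a @ step 1: {n1}
  after d @ step 2: {n3}
  after b @ step 3: ∅ (Q stuck)

adb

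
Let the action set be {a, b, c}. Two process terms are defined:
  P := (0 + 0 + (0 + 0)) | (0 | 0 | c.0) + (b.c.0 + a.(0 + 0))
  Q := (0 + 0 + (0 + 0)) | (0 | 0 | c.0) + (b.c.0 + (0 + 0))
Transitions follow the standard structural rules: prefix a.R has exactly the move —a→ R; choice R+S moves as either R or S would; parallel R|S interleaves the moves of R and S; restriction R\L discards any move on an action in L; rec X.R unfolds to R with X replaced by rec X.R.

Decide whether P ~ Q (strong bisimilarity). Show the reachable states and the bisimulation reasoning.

P's transition system — 5 states:
  p0 = (0 + 0 + (0 + 0)) | (0 | 0 | c.0) + (b.c.0 + a.(0 + 0)) → =a=> p1, =b=> p2, =c=> p3
  p1 = 0 + 0 → (no moves)
  p2 = c.0 → =c=> p4
  p3 = (0 + 0 + (0 + 0)) | (0 | 0 | 0) → (no moves)
  p4 = 0 → (no moves)
Q's transition system — 4 states:
  q0 = (0 + 0 + (0 + 0)) | (0 | 0 | c.0) + (b.c.0 + (0 + 0)) → =b=> q1, =c=> q2
  q1 = c.0 → =c=> q3
  q2 = (0 + 0 + (0 + 0)) | (0 | 0 | 0) → (no moves)
  q3 = 0 → (no moves)
Bisimilarity quotient blocks:
  B0 = {p0}
  B1 = {p1, p3, p4, q2, q3}
  B2 = {p2, q1}
  B3 = {q0}
p0 ∈ B0, q0 ∈ B3 → different blocks

not bisimilar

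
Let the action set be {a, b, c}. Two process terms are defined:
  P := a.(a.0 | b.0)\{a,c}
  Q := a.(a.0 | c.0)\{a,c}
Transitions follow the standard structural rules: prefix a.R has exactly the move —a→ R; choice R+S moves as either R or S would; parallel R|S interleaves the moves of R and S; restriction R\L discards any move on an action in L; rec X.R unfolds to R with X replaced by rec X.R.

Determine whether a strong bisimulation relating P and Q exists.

P's transition system — 3 states:
  s0 = a.(a.0 | b.0)\{a,c} → =a=> s1
  s1 = (a.0 | b.0)\{a,c} → =b=> s2
  s2 = (a.0 | 0)\{a,c} → ·
Q's transition system — 2 states:
  t0 = a.(a.0 | c.0)\{a,c} → =a=> t1
  t1 = (a.0 | c.0)\{a,c} → ·
Bisimilarity quotient blocks:
  B0 = {s0}
  B1 = {s1}
  B2 = {s2, t1}
  B3 = {t0}
s0 ∈ B0, t0 ∈ B3 → different blocks

not bisimilar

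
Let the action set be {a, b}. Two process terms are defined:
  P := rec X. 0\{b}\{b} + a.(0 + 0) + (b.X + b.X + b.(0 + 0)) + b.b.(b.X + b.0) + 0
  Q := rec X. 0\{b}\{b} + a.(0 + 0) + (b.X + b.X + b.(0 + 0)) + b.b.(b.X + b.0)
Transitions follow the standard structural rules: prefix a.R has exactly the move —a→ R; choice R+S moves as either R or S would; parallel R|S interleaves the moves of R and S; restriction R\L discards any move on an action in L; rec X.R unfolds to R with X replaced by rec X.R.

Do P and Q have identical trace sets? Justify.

Reachable graph of P (5 states):
  p0 = rec X. 0\{b}\{b} + a.(0 + 0) + (b.X + b.X + b.(0 + 0)) + b.b.(b.X + b.0) + 0 has moves =a=> p1, =b=> p0, =b=> p1, =b=> p2
  p1 = 0 + 0 has moves deadlocked
  p2 = b.(b.(rec X. 0\{b}\{b} + a.(0 + 0) + (b.X + b.X + b.(0 + 0)) + b.b.(b.X + b.0) + 0) + b.0) has moves =b=> p3
  p3 = b.(rec X. 0\{b}\{b} + a.(0 + 0) + (b.X + b.X + b.(0 + 0)) + b.b.(b.X + b.0) + 0) + b.0 has moves =b=> p0, =b=> p4
  p4 = 0 has moves deadlocked
Reachable graph of Q (5 states):
  q0 = rec X. 0\{b}\{b} + a.(0 + 0) + (b.X + b.X + b.(0 + 0)) + b.b.(b.X + b.0) has moves =a=> q1, =b=> q0, =b=> q1, =b=> q2
  q1 = 0 + 0 has moves deadlocked
  q2 = b.(b.(rec X. 0\{b}\{b} + a.(0 + 0) + (b.X + b.X + b.(0 + 0)) + b.b.(b.X + b.0)) + b.0) has moves =b=> q3
  q3 = b.(rec X. 0\{b}\{b} + a.(0 + 0) + (b.X + b.X + b.(0 + 0)) + b.b.(b.X + b.0)) + b.0 has moves =b=> q0, =b=> q4
  q4 = 0 has moves deadlocked
Bisimilarity quotient blocks:
  B0 = {p0, q0}
  B1 = {p1, p4, q1, q4}
  B2 = {p2, q2}
  B3 = {p3, q3}
p0 ∈ B0, q0 ∈ B0 → same block
Bisimilar ⇒ trace-equivalent.

traces(P) = traces(Q)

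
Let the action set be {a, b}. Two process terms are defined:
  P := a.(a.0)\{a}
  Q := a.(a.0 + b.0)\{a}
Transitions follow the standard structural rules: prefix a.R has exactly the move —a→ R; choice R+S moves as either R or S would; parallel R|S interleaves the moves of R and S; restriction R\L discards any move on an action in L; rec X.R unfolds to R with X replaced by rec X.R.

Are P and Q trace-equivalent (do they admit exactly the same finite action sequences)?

LTS(P): 2 reachable states
  m0 = a.(a.0)\{a} has moves —a→ m1
  m1 = (a.0)\{a} has moves ∅
LTS(Q): 3 reachable states
  n0 = a.(a.0 + b.0)\{a} has moves —a→ n1
  n1 = (a.0 + b.0)\{a} has moves —b→ n2
  n2 = 0\{a} has moves ∅
Trace ⟨ab⟩ through Q, begin at {n0}:
  step 1 (a): {n1}
  step 2 (b): {n2}
  — Q admits the full trace.
Trace ⟨ab⟩ through P, begin at {m0}:
  step 1 (a): {m1}
  step 2 (b): ∅ (P stuck)

traces(P) ≠ traces(Q) — witness ⟨ab⟩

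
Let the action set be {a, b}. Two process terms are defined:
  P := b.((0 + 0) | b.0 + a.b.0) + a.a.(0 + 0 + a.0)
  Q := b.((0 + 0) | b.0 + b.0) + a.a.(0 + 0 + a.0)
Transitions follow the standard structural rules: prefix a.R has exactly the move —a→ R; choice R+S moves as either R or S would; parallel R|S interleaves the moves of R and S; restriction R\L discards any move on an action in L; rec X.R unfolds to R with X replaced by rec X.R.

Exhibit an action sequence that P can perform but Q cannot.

ba

Reachable graph of P (7 states):
  u0 = b.((0 + 0) | b.0 + a.b.0) + a.a.(0 + 0 + a.0) has moves -a-> u1, -b-> u2
  u1 = a.(0 + 0 + a.0) has moves -a-> u3
  u2 = (0 + 0) | b.0 + a.b.0 has moves -a-> u4, -b-> u5
  u3 = 0 + 0 + a.0 has moves -a-> u6
  u4 = b.0 has moves -b-> u6
  u5 = (0 + 0) | 0 has moves ·
  u6 = 0 has moves ·
Reachable graph of Q (6 states):
  v0 = b.((0 + 0) | b.0 + b.0) + a.a.(0 + 0 + a.0) has moves -a-> v1, -b-> v2
  v1 = a.(0 + 0 + a.0) has moves -a-> v3
  v2 = (0 + 0) | b.0 + b.0 has moves -b-> v4, -b-> v5
  v3 = 0 + 0 + a.0 has moves -a-> v5
  v4 = (0 + 0) | 0 has moves ·
  v5 = 0 has moves ·
Trace ⟨ba⟩ through P, begin at {u0}:
  step 1 (b): {u2}
  step 2 (a): {u4}
  — P admits the full trace.
Trace ⟨ba⟩ through Q, begin at {v0}:
  step 1 (b): {v2}
  step 2 (a): ∅  — Q cannot continue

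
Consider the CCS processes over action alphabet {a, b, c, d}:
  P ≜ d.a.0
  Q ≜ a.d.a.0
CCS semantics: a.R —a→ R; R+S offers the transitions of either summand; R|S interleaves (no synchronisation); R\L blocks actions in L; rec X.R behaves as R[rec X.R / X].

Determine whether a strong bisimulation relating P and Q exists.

Reachable graph of P (3 states):
  p0 = d.a.0 → -d-> p1
  p1 = a.0 → -a-> p2
  p2 = 0 → ∅
Reachable graph of Q (4 states):
  q0 = a.d.a.0 → -a-> q1
  q1 = d.a.0 → -d-> q2
  q2 = a.0 → -a-> q3
  q3 = 0 → ∅
Partition-refinement fixed point:
  B0 = {p0, q1}
  B1 = {p1, q2}
  B2 = {p2, q3}
  B3 = {q0}
p0 ∈ B0, q0 ∈ B3 → different blocks

NO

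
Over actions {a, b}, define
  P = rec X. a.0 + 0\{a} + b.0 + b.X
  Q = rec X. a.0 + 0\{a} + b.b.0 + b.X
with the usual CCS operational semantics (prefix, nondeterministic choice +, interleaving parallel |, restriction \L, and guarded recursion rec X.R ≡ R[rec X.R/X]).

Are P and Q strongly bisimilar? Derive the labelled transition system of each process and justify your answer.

not bisimilar

LTS(P): 2 reachable states
  u0 = rec X. a.0 + 0\{a} + b.0 + b.X has moves --a--▸ u1, --b--▸ u0, --b--▸ u1
  u1 = 0 has moves (no moves)
LTS(Q): 3 reachable states
  v0 = rec X. a.0 + 0\{a} + b.b.0 + b.X has moves --a--▸ v1, --b--▸ v0, --b--▸ v2
  v1 = 0 has moves (no moves)
  v2 = b.0 has moves --b--▸ v1
Partition-refinement fixed point:
  B0 = {u0}
  B1 = {u1, v1}
  B2 = {v0}
  B3 = {v2}
u0 ∈ B0, v0 ∈ B2 → different blocks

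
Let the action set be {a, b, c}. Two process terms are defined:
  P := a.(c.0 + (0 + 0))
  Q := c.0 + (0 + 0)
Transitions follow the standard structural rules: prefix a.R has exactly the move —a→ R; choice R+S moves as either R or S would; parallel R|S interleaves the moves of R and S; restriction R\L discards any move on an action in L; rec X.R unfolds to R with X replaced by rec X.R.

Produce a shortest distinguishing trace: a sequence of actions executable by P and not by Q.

a

Reachable graph of P (3 states):
  s0 = a.(c.0 + (0 + 0)) has moves -a-> s1
  s1 = c.0 + (0 + 0) has moves -c-> s2
  s2 = 0 has moves ·
Reachable graph of Q (2 states):
  t0 = c.0 + (0 + 0) has moves -c-> t1
  t1 = 0 has moves ·
Trace ⟨a⟩ through P, begin at {s0}:
  [1] a ⇒ {s1}
  ✓ P
Trace ⟨a⟩ through Q, begin at {t0}:
  [1] a ⇒ ∅ (Q stuck)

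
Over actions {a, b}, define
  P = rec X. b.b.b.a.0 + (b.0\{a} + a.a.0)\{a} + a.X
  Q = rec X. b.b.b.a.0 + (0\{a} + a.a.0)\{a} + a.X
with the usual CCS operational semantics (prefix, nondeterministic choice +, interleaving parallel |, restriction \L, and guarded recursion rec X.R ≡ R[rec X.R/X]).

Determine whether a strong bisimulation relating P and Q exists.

LTS(P): 6 reachable states
  p0 = rec X. b.b.b.a.0 + (b.0\{a} + a.a.0)\{a} + a.X → ··a··> p0, ··b··> p1, ··b··> p2
  p1 = 0\{a}\{a} → (no moves)
  p2 = b.b.a.0 → ··b··> p3
  p3 = b.a.0 → ··b··> p4
  p4 = a.0 → ··a··> p5
  p5 = 0 → (no moves)
LTS(Q): 5 reachable states
  q0 = rec X. b.b.b.a.0 + (0\{a} + a.a.0)\{a} + a.X → ··a··> q0, ··b··> q1
  q1 = b.b.a.0 → ··b··> q2
  q2 = b.a.0 → ··b··> q3
  q3 = a.0 → ··a··> q4
  q4 = 0 → (no moves)
Partition-refinement fixed point:
  B0 = {p0}
  B1 = {p2, q1}
  B2 = {p3, q2}
  B3 = {p4, q3}
  B4 = {p1, p5, q4}
  B5 = {q0}
p0 ∈ B0, q0 ∈ B5 → different blocks

NO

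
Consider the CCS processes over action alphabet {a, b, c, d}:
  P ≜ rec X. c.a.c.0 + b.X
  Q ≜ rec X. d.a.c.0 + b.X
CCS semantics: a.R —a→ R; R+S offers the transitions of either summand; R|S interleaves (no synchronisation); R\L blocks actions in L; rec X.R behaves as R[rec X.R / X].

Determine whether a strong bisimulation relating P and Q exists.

NO

P's transition system — 4 states:
  u0 = rec X. c.a.c.0 + b.X → —b→ u0, —c→ u1
  u1 = a.c.0 → —a→ u2
  u2 = c.0 → —c→ u3
  u3 = 0 → ·
Q's transition system — 4 states:
  v0 = rec X. d.a.c.0 + b.X → —b→ v0, —d→ v1
  v1 = a.c.0 → —a→ v2
  v2 = c.0 → —c→ v3
  v3 = 0 → ·
Coarsest stable partition (strong bisimilarity classes):
  B0 = {u0}
  B1 = {u1, v1}
  B2 = {u2, v2}
  B3 = {u3, v3}
  B4 = {v0}
u0 ∈ B0, v0 ∈ B4 → different blocks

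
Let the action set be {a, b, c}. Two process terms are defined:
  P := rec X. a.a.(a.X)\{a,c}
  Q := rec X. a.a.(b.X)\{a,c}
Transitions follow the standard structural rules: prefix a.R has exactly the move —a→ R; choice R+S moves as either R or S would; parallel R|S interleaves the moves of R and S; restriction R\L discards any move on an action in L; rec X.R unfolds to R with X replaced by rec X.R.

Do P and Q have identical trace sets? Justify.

LTS(P): 3 reachable states
  s0 = rec X. a.a.(a.X)\{a,c} ⊢ —a→ s1
  s1 = a.(a.(rec X. a.a.(a.X)\{a,c}))\{a,c} ⊢ —a→ s2
  s2 = (a.(rec X. a.a.(a.X)\{a,c}))\{a,c} ⊢ deadlocked
LTS(Q): 4 reachable states
  t0 = rec X. a.a.(b.X)\{a,c} ⊢ —a→ t1
  t1 = a.(b.(rec X. a.a.(b.X)\{a,c}))\{a,c} ⊢ —a→ t2
  t2 = (b.(rec X. a.a.(b.X)\{a,c}))\{a,c} ⊢ —b→ t3
  t3 = (rec X. a.a.(b.X)\{a,c})\{a,c} ⊢ deadlocked
Trace ⟨aab⟩ through Q, begin at {t0}:
  step 1 (a): {t1}
  step 2 (a): {t2}
  step 3 (b): {t3}
  Q completes σ.
Trace ⟨aab⟩ through P, begin at {s0}:
  step 1 (a): {s1}
  step 2 (a): {s2}
  step 3 (b): ∅ (P stuck)

NO — witness ⟨aab⟩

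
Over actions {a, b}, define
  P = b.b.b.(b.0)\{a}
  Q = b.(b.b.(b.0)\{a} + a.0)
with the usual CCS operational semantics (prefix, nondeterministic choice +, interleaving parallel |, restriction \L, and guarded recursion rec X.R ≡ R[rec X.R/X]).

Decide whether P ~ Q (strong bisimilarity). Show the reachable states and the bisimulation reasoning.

LTS(P): 5 reachable states
  s0 = b.b.b.(b.0)\{a} → -b-> s1
  s1 = b.b.(b.0)\{a} → -b-> s2
  s2 = b.(b.0)\{a} → -b-> s3
  s3 = (b.0)\{a} → -b-> s4
  s4 = 0\{a} → ∅
LTS(Q): 6 reachable states
  t0 = b.(b.b.(b.0)\{a} + a.0) → -b-> t1
  t1 = b.b.(b.0)\{a} + a.0 → -a-> t2, -b-> t3
  t2 = 0 → ∅
  t3 = b.(b.0)\{a} → -b-> t4
  t4 = (b.0)\{a} → -b-> t5
  t5 = 0\{a} → ∅
Bisimilarity quotient blocks:
  B0 = {s0}
  B1 = {s1}
  B2 = {s2, t3}
  B3 = {s3, t4}
  B4 = {s4, t2, t5}
  B5 = {t0}
  B6 = {t1}
s0 ∈ B0, t0 ∈ B5 → different blocks

NO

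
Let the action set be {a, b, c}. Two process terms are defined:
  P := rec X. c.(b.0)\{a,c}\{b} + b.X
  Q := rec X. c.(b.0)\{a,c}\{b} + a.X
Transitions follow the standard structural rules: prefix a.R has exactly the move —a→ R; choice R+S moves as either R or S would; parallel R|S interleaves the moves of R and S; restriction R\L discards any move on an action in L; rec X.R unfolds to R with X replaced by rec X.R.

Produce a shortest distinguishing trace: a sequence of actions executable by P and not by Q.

b

P's transition system — 2 states:
  s0 = rec X. c.(b.0)\{a,c}\{b} + b.X has moves —b→ s0, —c→ s1
  s1 = (b.0)\{a,c}\{b} has moves (no moves)
Q's transition system — 2 states:
  t0 = rec X. c.(b.0)\{a,c}\{b} + a.X has moves —a→ t0, —c→ t1
  t1 = (b.0)\{a,c}\{b} has moves (no moves)
Trace ⟨b⟩ through P, begin at {s0}:
  step 1 (b): {s0}
  — P admits the full trace.
Trace ⟨b⟩ through Q, begin at {t0}:
  step 1 (b): no successor for Q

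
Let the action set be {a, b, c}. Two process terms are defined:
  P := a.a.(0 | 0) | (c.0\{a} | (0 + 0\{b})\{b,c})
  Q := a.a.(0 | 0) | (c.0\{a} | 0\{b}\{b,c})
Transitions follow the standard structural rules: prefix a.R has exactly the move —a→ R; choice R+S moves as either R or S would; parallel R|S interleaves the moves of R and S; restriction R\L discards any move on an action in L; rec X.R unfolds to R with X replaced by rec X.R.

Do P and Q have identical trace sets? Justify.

LTS(P): 6 reachable states
  p0 = a.a.(0 | 0) | (c.0\{a} | (0 + 0\{b})\{b,c}) :: =a=> p1, =c=> p2
  p1 = a.(0 | 0) | (c.0\{a} | (0 + 0\{b})\{b,c}) :: =a=> p3, =c=> p4
  p2 = a.a.(0 | 0) | (0\{a} | (0 + 0\{b})\{b,c}) :: =a=> p4
  p3 = 0 | 0 | (c.0\{a} | (0 + 0\{b})\{b,c}) :: =c=> p5
  p4 = a.(0 | 0) | (0\{a} | (0 + 0\{b})\{b,c}) :: =a=> p5
  p5 = 0 | 0 | (0\{a} | (0 + 0\{b})\{b,c}) :: deadlocked
LTS(Q): 6 reachable states
  q0 = a.a.(0 | 0) | (c.0\{a} | 0\{b}\{b,c}) :: =a=> q1, =c=> q2
  q1 = a.(0 | 0) | (c.0\{a} | 0\{b}\{b,c}) :: =a=> q3, =c=> q4
  q2 = a.a.(0 | 0) | (0\{a} | 0\{b}\{b,c}) :: =a=> q4
  q3 = 0 | 0 | (c.0\{a} | 0\{b}\{b,c}) :: =c=> q5
  q4 = a.(0 | 0) | (0\{a} | 0\{b}\{b,c}) :: =a=> q5
  q5 = 0 | 0 | (0\{a} | 0\{b}\{b,c}) :: deadlocked
Partition-refinement fixed point:
  B0 = {p0, q0}
  B1 = {p2, q2}
  B2 = {p4, q4}
  B3 = {p5, q5}
  B4 = {p1, q1}
  B5 = {p3, q3}
p0 ∈ B0, q0 ∈ B0 → same block
Bisimilar ⇒ trace-equivalent.

traces(P) = traces(Q)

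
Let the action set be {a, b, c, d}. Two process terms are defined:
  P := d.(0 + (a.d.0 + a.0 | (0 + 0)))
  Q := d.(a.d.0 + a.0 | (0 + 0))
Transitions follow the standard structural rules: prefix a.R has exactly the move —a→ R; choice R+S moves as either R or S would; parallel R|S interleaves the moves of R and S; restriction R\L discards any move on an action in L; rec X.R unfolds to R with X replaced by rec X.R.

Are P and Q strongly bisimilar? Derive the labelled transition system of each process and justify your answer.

Reachable graph of P (5 states):
  m0 = d.(0 + (a.d.0 + a.0 | (0 + 0))) → --d--▸ m1
  m1 = 0 + (a.d.0 + a.0 | (0 + 0)) → --a--▸ m2, --a--▸ m3
  m2 = 0 | (0 + 0) → stopped
  m3 = d.0 → --d--▸ m4
  m4 = 0 → stopped
Reachable graph of Q (5 states):
  n0 = d.(a.d.0 + a.0 | (0 + 0)) → --d--▸ n1
  n1 = a.d.0 + a.0 | (0 + 0) → --a--▸ n2, --a--▸ n3
  n2 = 0 | (0 + 0) → stopped
  n3 = d.0 → --d--▸ n4
  n4 = 0 → stopped
Bisimilarity quotient blocks:
  B0 = {m0, n0}
  B1 = {m1, n1}
  B2 = {m2, m4, n2, n4}
  B3 = {m3, n3}
m0 ∈ B0, n0 ∈ B0 → same block

YES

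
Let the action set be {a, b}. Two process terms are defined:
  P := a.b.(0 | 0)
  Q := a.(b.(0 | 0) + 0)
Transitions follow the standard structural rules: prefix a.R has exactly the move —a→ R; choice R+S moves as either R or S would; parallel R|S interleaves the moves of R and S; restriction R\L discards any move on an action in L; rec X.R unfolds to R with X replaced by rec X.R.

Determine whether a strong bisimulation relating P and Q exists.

bisimilar

LTS(P): 3 reachable states
  p0 = a.b.(0 | 0) | —a→ p1
  p1 = b.(0 | 0) | —b→ p2
  p2 = 0 | 0 | stopped
LTS(Q): 3 reachable states
  q0 = a.(b.(0 | 0) + 0) | —a→ q1
  q1 = b.(0 | 0) + 0 | —b→ q2
  q2 = 0 | 0 | stopped
Partition-refinement fixed point:
  B0 = {p0, q0}
  B1 = {p1, q1}
  B2 = {p2, q2}
p0 ∈ B0, q0 ∈ B0 → same block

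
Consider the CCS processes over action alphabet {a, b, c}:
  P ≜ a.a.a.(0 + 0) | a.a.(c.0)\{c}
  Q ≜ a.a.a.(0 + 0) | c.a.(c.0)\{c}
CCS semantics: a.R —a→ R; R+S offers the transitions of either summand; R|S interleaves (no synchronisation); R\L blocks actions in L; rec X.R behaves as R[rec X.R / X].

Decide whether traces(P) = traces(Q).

LTS(P): 12 reachable states
  p0 = a.a.a.(0 + 0) | a.a.(c.0)\{c} :: =a=> p1, =a=> p2
  p1 = a.a.(0 + 0) | a.a.(c.0)\{c} :: =a=> p3, =a=> p4
  p2 = a.a.a.(0 + 0) | a.(c.0)\{c} :: =a=> p4, =a=> p5
  p3 = a.(0 + 0) | a.a.(c.0)\{c} :: =a=> p6, =a=> p7
  p4 = a.a.(0 + 0) | a.(c.0)\{c} :: =a=> p7, =a=> p8
  p5 = a.a.a.(0 + 0) | (c.0)\{c} :: =a=> p8
  p6 = (0 + 0) | a.a.(c.0)\{c} :: =a=> p9
  p7 = a.(0 + 0) | a.(c.0)\{c} :: =a=> p10, =a=> p9
  p8 = a.a.(0 + 0) | (c.0)\{c} :: =a=> p10
  p9 = (0 + 0) | a.(c.0)\{c} :: =a=> p11
  p10 = a.(0 + 0) | (c.0)\{c} :: =a=> p11
  p11 = (0 + 0) | (c.0)\{c} :: ∅
LTS(Q): 12 reachable states
  q0 = a.a.a.(0 + 0) | c.a.(c.0)\{c} :: =a=> q1, =c=> q2
  q1 = a.a.(0 + 0) | c.a.(c.0)\{c} :: =a=> q3, =c=> q4
  q2 = a.a.a.(0 + 0) | a.(c.0)\{c} :: =a=> q4, =a=> q5
  q3 = a.(0 + 0) | c.a.(c.0)\{c} :: =a=> q6, =c=> q7
  q4 = a.a.(0 + 0) | a.(c.0)\{c} :: =a=> q7, =a=> q8
  q5 = a.a.a.(0 + 0) | (c.0)\{c} :: =a=> q8
  q6 = (0 + 0) | c.a.(c.0)\{c} :: =c=> q9
  q7 = a.(0 + 0) | a.(c.0)\{c} :: =a=> q10, =a=> q9
  q8 = a.a.(0 + 0) | (c.0)\{c} :: =a=> q10
  q9 = (0 + 0) | a.(c.0)\{c} :: =a=> q11
  q10 = a.(0 + 0) | (c.0)\{c} :: =a=> q11
  q11 = (0 + 0) | (c.0)\{c} :: ∅
Executing aaaa from P (initial set {p0}):
  step 1 (a): {p1, p2}
  step 2 (a): {p3, p4, p5}
  step 3 (a): {p6, p7, p8}
  step 4 (a): {p10, p9}
  ✓ P
Executing aaaa from Q (initial set {q0}):
  step 1 (a): {q1}
  step 2 (a): {q3}
  step 3 (a): {q6}
  step 4 (a): ∅  — Q cannot continue

NO — witness ⟨aaaa⟩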